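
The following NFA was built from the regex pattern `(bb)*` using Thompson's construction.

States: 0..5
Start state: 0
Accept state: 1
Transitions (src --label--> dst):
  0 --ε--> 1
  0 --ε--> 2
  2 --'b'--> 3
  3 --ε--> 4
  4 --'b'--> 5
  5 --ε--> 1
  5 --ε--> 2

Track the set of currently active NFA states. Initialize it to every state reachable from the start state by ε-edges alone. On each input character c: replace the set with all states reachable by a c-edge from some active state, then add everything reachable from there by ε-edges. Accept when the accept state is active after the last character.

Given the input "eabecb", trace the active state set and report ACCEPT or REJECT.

Answer: REJECT

Trace:
start: ε-closure({0}) = {0,1,2}
'e' @ 1: {}  — dead — no transitions
rest 'abecb' ignored (set empty)
final: {}; accept 1 not in set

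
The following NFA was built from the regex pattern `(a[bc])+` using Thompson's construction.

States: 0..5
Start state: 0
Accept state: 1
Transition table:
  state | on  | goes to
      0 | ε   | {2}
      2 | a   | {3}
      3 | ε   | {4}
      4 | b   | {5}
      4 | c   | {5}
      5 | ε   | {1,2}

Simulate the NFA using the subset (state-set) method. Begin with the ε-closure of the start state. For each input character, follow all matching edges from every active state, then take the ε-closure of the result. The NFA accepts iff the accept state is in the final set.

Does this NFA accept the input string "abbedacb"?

Answer: REJECT

Trace:
start: ε-closure({0}) = {0,2}
'a' @ 1: {3,4}
'b' @ 2: {1,2,5}  [accepting]
'b' @ 3: {}  — dead — no transitions
rest 'edacb' ignored (set empty)
end set {} — state 1 not in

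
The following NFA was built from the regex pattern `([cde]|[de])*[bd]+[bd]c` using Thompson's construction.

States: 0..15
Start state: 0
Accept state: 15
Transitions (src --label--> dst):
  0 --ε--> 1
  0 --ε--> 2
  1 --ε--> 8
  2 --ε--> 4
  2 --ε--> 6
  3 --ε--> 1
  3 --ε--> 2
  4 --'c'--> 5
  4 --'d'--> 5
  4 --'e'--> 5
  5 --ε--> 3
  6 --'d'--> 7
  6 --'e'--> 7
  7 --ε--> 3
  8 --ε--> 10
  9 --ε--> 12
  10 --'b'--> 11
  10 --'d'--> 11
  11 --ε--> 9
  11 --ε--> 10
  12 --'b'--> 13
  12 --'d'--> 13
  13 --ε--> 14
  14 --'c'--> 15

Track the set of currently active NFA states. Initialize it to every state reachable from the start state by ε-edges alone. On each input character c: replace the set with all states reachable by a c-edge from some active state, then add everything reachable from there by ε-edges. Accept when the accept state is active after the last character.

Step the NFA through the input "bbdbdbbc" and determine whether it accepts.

Answer: ACCEPT

Steps:
S₀ = ε-closure({0}) = {0,1,2,4,6,8,10}
'b' @ 1: {9,10,11,12}
'b' @ 2: {9,10,11,12,13,14}
'd' @ 3: {9,10,11,12,13,14}
'b' @ 4: {9,10,11,12,13,14}
'd' @ 5: {9,10,11,12,13,14}
'b' @ 6: {9,10,11,12,13,14}
'b' @ 7: {9,10,11,12,13,14}
'c' @ 8: {15}  [accepting]
end set {15} — state 15 in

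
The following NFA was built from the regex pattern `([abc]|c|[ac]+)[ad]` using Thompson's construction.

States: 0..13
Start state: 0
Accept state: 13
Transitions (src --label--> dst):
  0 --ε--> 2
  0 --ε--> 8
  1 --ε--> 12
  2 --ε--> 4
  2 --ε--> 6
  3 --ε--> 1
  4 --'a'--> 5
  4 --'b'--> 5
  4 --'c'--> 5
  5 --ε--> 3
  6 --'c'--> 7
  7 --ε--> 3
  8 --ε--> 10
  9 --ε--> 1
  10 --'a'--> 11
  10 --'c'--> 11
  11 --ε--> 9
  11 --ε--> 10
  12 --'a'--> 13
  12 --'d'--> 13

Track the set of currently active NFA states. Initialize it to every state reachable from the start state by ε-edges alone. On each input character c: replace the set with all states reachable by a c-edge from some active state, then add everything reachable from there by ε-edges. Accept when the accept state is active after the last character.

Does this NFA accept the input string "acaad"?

S₀ = ε-closure({0}) = {0,2,4,6,8,10}
'a' @ 1: {1,3,5,9,10,11,12}
'c' @ 2: {1,9,10,11,12}
'a' @ 3: {1,9,10,11,12,13}  (accept∈set)
'a' @ 4: {1,9,10,11,12,13}  (accept∈set)
'd' @ 5: {13}  (accept∈set)
end set {13} — state 13 in

Answer: ACCEPT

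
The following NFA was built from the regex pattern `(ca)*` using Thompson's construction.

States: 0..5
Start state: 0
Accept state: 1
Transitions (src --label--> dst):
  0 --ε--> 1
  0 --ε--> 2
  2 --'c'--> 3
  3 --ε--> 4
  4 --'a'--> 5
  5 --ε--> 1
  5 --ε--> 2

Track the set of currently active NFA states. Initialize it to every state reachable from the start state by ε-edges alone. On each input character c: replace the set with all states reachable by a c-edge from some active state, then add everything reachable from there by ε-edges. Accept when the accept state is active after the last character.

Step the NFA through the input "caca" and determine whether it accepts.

Answer: ACCEPT

Steps:
start: ε-closure({0}) = {0,1,2}
'c' @ 1: {3,4}
'a' @ 2: {1,2,5}  (accept∈set)
'c' @ 3: {3,4}
'a' @ 4: {1,2,5}  (accept∈set)
after full input: {1,2,5}  (accept=1 in)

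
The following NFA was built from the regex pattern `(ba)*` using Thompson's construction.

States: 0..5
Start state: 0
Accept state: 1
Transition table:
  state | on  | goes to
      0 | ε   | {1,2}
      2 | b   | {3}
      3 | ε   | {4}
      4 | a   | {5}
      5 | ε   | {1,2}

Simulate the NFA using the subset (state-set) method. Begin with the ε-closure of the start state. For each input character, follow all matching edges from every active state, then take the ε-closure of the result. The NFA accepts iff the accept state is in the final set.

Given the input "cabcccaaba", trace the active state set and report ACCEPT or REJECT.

Answer: REJECT

Derivation:
initial (ε-close {0}): {0,1,2}
'c' @ 1: {}  — state set empty
rest 'abcccaaba' ignored (set empty)
end set {} — state 1 not in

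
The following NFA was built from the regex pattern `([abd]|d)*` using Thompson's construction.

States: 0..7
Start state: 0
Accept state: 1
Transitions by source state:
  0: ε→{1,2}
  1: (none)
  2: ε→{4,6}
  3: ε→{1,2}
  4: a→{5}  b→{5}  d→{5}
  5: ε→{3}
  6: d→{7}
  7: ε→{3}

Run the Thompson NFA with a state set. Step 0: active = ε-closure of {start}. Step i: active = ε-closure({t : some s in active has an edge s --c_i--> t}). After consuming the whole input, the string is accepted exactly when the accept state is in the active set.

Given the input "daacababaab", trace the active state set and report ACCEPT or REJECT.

Answer: REJECT

Steps:
initial (ε-close {0}): {0,1,2,4,6}
'd' @ 1: {1,2,3,4,5,6,7}  ✓accept
'a' @ 2: {1,2,3,4,5,6}  ✓accept
'a' @ 3: {1,2,3,4,5,6}  ✓accept
'c' @ 4: {}  — dead — no transitions
rest 'ababaab' ignored (set empty)
final: {}; accept 1 not in set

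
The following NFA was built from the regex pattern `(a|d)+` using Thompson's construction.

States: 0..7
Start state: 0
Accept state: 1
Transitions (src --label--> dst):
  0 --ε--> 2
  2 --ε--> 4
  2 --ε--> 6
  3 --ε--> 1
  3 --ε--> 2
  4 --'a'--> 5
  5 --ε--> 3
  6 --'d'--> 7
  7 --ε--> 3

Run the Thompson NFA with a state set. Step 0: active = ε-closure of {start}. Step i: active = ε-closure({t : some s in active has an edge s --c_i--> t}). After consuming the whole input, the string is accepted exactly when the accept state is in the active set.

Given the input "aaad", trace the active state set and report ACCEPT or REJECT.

initial (ε-close {0}): {0,2,4,6}
'a' @ 1: {1,2,3,4,5,6}  ✓accept
'a' @ 2: {1,2,3,4,5,6}  ✓accept
'a' @ 3: {1,2,3,4,5,6}  ✓accept
'd' @ 4: {1,2,3,4,6,7}  ✓accept
end set {1,2,3,4,6,7} — state 1 in

Answer: ACCEPT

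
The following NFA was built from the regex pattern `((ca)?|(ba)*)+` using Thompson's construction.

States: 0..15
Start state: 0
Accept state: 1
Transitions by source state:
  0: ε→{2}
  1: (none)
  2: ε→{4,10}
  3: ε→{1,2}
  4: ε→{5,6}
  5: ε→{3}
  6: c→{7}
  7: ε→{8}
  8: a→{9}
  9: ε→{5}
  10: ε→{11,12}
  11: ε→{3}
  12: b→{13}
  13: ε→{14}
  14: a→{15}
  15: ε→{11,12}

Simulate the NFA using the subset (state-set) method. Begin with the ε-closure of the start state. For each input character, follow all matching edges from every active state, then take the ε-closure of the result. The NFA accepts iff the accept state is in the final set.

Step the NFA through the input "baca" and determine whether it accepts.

S₀ = ε-closure({0}) = {0,1,2,3,4,5,6,10,11,12}
'b' @ 1: {13,14}
'a' @ 2: {1,2,3,4,5,6,10,11,12,15}  (accept∈set)
'c' @ 3: {7,8}
'a' @ 4: {1,2,3,4,5,6,9,10,11,12}  (accept∈set)
after full input: {1,2,3,4,5,6,9,10,11,12}  (accept=1 in)

Answer: ACCEPT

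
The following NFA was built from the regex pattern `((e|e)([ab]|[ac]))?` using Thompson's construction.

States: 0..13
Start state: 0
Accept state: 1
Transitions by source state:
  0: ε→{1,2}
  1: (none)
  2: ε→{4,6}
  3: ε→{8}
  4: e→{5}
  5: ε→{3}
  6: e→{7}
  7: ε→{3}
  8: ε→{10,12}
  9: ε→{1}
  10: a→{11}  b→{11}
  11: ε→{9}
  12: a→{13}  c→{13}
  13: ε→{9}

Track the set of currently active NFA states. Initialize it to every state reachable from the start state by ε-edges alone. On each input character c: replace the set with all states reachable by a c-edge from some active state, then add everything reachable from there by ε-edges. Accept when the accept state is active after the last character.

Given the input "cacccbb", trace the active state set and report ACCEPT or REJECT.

S₀ = ε-closure({0}) = {0,1,2,4,6}
'c' @ 1: {}  — no active states
rest 'acccbb' ignored (set empty)
end set {} — state 1 not in

Answer: REJECT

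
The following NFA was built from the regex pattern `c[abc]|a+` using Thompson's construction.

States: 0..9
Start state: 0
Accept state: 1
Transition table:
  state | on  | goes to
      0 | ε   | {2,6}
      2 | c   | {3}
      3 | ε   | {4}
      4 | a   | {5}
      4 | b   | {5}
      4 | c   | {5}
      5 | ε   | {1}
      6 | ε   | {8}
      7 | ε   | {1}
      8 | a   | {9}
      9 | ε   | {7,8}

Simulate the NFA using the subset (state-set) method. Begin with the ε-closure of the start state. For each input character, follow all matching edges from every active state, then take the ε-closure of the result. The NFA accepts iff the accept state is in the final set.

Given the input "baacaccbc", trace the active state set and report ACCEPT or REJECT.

S₀ = ε-closure({0}) = {0,2,6,8}
'b' @ 1: {}  — dead — no transitions
rest 'aacaccbc' ignored (set empty)
after full input: {}  (accept=1 not in)

Answer: REJECT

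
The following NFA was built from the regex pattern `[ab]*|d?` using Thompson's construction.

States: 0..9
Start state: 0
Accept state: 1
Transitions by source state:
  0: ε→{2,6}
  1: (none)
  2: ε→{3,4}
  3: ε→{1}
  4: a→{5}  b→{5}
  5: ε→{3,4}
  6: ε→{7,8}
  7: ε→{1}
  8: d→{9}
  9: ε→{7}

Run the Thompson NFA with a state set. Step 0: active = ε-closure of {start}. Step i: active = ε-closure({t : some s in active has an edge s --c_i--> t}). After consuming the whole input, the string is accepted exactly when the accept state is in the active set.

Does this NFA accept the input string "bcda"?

S₀ = ε-closure({0}) = {0,1,2,3,4,6,7,8}
'b' @ 1: {1,3,4,5}  (accept∈set)
'c' @ 2: {}  — dead — no transitions
rest 'da' ignored (set empty)
end set {} — state 1 not in

Answer: REJECT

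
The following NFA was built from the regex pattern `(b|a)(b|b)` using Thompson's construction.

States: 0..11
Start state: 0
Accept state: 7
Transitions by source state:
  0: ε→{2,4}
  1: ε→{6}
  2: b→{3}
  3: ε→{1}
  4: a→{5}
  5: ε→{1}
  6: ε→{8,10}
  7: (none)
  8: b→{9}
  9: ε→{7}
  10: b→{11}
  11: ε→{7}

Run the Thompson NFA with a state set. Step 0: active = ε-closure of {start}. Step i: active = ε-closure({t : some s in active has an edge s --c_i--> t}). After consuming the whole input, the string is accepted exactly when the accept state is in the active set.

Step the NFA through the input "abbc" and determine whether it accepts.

S₀ = ε-closure({0}) = {0,2,4}
'a' @ 1: {1,5,6,8,10}
'b' @ 2: {7,9,11}  ✓accept
'b' @ 3: {}  — dead — no transitions
rest 'c' ignored (set empty)
final: {}; accept 7 not in set

Answer: REJECT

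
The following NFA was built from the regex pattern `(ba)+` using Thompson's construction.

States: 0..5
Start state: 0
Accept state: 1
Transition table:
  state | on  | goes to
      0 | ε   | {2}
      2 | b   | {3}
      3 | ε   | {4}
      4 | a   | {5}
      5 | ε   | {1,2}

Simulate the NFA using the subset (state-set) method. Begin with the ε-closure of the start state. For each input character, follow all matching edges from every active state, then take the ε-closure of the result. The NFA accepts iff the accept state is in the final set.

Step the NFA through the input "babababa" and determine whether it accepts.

Answer: ACCEPT

Derivation:
start: ε-closure({0}) = {0,2}
'b' @ 1: {3,4}
'a' @ 2: {1,2,5}  [accepting]
'b' @ 3: {3,4}
'a' @ 4: {1,2,5}  [accepting]
'b' @ 5: {3,4}
'a' @ 6: {1,2,5}  [accepting]
'b' @ 7: {3,4}
'a' @ 8: {1,2,5}  [accepting]
final: {1,2,5}; accept 1 in set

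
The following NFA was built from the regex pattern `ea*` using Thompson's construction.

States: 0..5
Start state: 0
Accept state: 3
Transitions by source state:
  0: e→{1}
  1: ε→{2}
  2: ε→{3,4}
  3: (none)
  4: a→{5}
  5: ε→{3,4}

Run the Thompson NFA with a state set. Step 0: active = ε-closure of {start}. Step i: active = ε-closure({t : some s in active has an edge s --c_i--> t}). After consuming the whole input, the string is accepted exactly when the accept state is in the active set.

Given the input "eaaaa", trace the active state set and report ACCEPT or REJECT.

Answer: ACCEPT

Derivation:
start: ε-closure({0}) = {0}
'e' @ 1: {1,2,3,4}  (accept∈set)
'a' @ 2: {3,4,5}  (accept∈set)
'a' @ 3: {3,4,5}  (accept∈set)
'a' @ 4: {3,4,5}  (accept∈set)
'a' @ 5: {3,4,5}  (accept∈set)
final: {3,4,5}; accept 3 in set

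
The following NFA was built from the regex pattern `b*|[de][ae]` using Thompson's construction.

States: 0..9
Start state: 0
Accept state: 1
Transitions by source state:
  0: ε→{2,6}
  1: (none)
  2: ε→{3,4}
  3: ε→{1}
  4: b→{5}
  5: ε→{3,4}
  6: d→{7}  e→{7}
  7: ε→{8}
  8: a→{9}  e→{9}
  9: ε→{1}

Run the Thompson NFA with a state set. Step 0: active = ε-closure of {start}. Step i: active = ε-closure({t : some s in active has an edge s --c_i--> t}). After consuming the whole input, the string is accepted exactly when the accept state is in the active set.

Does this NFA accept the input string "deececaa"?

start: ε-closure({0}) = {0,1,2,3,4,6}
'd' @ 1: {7,8}
'e' @ 2: {1,9}  (accept∈set)
'e' @ 3: {}  — state set empty
rest 'cecaa' ignored (set empty)
end set {} — state 1 not in

Answer: REJECT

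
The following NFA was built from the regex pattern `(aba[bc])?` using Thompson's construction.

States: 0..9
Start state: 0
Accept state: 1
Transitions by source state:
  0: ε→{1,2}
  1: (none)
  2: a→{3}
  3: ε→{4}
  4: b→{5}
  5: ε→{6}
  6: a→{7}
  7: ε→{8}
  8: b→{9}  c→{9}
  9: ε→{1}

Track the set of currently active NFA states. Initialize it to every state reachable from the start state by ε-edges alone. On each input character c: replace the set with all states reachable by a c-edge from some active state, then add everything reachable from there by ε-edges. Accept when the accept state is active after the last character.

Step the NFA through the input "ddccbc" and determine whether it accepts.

Answer: REJECT

Trace:
S₀ = ε-closure({0}) = {0,1,2}
'd' @ 1: {}  — state set empty
rest 'dccbc' ignored (set empty)
final: {}; accept 1 not in set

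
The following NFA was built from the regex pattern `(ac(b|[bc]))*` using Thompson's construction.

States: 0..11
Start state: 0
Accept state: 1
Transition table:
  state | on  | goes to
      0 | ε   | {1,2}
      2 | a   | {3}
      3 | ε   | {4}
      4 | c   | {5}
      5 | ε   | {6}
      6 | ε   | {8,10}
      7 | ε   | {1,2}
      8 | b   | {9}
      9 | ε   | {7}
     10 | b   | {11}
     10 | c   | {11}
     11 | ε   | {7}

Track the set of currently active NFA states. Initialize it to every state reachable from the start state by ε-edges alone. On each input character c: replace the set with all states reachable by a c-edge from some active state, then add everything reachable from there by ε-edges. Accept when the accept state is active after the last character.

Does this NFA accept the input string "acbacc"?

Answer: ACCEPT

Trace:
initial (ε-close {0}): {0,1,2}
'a' @ 1: {3,4}
'c' @ 2: {5,6,8,10}
'b' @ 3: {1,2,7,9,11}  (accept∈set)
'a' @ 4: {3,4}
'c' @ 5: {5,6,8,10}
'c' @ 6: {1,2,7,11}  (accept∈set)
after full input: {1,2,7,11}  (accept=1 in)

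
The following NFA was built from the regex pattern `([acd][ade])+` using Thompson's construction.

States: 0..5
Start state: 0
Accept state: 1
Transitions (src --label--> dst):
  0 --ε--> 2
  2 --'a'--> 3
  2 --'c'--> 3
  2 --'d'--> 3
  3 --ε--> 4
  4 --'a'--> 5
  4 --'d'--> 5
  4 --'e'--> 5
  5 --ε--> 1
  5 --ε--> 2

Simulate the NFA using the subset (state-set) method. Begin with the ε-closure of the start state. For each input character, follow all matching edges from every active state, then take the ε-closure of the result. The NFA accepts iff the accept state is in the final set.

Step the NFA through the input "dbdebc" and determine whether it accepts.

Answer: REJECT

Steps:
start: ε-closure({0}) = {0,2}
'd' @ 1: {3,4}
'b' @ 2: {}  — no active states
rest 'debc' ignored (set empty)
final: {}; accept 1 not in set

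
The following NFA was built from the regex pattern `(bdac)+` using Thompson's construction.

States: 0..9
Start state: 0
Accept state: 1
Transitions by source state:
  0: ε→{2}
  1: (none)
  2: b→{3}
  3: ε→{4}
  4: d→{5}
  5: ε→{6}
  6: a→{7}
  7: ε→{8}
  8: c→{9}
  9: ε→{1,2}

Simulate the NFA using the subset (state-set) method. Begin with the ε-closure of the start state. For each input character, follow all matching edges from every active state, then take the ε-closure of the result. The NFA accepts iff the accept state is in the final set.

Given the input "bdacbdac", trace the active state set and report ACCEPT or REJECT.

Answer: ACCEPT

Trace:
initial (ε-close {0}): {0,2}
'b' @ 1: {3,4}
'd' @ 2: {5,6}
'a' @ 3: {7,8}
'c' @ 4: {1,2,9}  ✓accept
'b' @ 5: {3,4}
'd' @ 6: {5,6}
'a' @ 7: {7,8}
'c' @ 8: {1,2,9}  ✓accept
end set {1,2,9} — state 1 in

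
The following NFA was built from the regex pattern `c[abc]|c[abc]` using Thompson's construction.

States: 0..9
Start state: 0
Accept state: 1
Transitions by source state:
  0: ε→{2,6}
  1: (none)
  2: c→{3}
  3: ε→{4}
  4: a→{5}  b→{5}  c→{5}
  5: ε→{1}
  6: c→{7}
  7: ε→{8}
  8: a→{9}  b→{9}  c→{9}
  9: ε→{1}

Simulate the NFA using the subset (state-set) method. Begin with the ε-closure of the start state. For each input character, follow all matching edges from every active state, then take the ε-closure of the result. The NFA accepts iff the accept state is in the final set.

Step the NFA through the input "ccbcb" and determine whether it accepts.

S₀ = ε-closure({0}) = {0,2,6}
'c' @ 1: {3,4,7,8}
'c' @ 2: {1,5,9}  [accepting]
'b' @ 3: {}  — state set empty
rest 'cb' ignored (set empty)
after full input: {}  (accept=1 not in)

Answer: REJECT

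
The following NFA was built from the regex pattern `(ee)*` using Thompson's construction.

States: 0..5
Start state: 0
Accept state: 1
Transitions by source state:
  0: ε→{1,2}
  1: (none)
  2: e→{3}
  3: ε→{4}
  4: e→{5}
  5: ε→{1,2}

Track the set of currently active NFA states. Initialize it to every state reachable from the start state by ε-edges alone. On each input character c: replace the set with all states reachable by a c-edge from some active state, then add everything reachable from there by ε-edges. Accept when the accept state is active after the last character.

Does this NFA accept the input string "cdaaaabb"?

Answer: REJECT

Derivation:
start: ε-closure({0}) = {0,1,2}
'c' @ 1: {}  — no active states
rest 'daaaabb' ignored (set empty)
after full input: {}  (accept=1 not in)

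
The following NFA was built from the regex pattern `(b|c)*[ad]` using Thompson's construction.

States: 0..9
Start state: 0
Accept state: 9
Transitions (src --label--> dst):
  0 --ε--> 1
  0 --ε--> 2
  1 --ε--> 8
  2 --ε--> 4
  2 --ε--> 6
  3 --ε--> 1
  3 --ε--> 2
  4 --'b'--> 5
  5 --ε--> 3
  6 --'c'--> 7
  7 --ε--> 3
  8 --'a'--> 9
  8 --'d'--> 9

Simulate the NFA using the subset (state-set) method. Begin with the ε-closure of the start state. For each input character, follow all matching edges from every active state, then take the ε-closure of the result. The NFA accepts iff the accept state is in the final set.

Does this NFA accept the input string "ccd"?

Answer: ACCEPT

Trace:
start: ε-closure({0}) = {0,1,2,4,6,8}
'c' @ 1: {1,2,3,4,6,7,8}
'c' @ 2: {1,2,3,4,6,7,8}
'd' @ 3: {9}  ✓accept
final: {9}; accept 9 in set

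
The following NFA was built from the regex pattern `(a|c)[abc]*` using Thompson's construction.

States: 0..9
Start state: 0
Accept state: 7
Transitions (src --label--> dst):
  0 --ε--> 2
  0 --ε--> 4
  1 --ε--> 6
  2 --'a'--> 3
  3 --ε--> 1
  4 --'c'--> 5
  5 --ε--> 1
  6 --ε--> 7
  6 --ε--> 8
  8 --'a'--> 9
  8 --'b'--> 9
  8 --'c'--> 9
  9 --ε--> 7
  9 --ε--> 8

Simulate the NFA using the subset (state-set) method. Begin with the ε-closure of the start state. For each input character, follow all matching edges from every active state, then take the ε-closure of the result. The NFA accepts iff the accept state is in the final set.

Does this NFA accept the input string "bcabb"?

Answer: REJECT

Trace:
S₀ = ε-closure({0}) = {0,2,4}
'b' @ 1: {}  — no active states
rest 'cabb' ignored (set empty)
end set {} — state 7 not in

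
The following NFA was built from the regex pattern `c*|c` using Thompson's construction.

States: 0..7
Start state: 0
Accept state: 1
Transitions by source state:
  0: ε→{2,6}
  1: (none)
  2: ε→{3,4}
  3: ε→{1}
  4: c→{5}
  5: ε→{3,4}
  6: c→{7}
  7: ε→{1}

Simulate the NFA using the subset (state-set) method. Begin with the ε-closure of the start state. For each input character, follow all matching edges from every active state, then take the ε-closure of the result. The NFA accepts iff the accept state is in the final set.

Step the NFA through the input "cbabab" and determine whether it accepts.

start: ε-closure({0}) = {0,1,2,3,4,6}
'c' @ 1: {1,3,4,5,7}  (accept∈set)
'b' @ 2: {}  — state set empty
rest 'abab' ignored (set empty)
end set {} — state 1 not in

Answer: REJECT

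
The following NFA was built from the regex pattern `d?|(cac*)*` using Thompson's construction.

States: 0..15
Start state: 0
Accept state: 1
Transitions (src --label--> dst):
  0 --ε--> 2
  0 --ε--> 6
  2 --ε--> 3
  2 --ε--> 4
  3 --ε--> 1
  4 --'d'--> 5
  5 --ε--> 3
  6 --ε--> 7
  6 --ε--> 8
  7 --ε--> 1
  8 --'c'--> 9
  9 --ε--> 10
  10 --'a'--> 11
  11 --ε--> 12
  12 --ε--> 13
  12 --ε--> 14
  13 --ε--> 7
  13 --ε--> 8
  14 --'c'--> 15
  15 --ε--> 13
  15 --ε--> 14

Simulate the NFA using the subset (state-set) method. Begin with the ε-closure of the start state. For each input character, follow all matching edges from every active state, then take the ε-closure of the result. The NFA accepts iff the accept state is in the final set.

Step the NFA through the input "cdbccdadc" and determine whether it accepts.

Answer: REJECT

Steps:
start: ε-closure({0}) = {0,1,2,3,4,6,7,8}
'c' @ 1: {9,10}
'd' @ 2: {}  — state set empty
rest 'bccdadc' ignored (set empty)
final: {}; accept 1 not in set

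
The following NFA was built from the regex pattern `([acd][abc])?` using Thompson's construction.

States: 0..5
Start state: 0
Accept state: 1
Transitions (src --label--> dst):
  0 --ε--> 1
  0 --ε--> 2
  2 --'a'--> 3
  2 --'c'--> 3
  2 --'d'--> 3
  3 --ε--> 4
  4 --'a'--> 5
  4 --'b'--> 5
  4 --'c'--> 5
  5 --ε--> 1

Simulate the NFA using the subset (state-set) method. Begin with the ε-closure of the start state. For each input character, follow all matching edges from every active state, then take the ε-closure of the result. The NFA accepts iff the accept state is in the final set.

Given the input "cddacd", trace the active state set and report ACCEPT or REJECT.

Answer: REJECT

Trace:
S₀ = ε-closure({0}) = {0,1,2}
'c' @ 1: {3,4}
'd' @ 2: {}  — dead — no transitions
rest 'dacd' ignored (set empty)
after full input: {}  (accept=1 not in)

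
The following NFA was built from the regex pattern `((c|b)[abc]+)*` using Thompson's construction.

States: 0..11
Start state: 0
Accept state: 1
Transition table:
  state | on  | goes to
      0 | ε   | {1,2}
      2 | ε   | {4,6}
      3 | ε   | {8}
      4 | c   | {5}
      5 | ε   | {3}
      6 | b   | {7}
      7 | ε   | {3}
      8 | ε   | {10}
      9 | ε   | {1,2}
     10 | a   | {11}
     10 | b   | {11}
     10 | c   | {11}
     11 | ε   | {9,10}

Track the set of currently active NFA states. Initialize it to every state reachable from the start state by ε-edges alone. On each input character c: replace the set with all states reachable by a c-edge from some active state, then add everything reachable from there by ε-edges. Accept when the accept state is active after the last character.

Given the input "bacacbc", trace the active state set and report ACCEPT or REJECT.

Answer: ACCEPT

Derivation:
S₀ = ε-closure({0}) = {0,1,2,4,6}
'b' @ 1: {3,7,8,10}
'a' @ 2: {1,2,4,6,9,10,11}  ✓accept
'c' @ 3: {1,2,3,4,5,6,8,9,10,11}  ✓accept
'a' @ 4: {1,2,4,6,9,10,11}  ✓accept
'c' @ 5: {1,2,3,4,5,6,8,9,10,11}  ✓accept
'b' @ 6: {1,2,3,4,6,7,8,9,10,11}  ✓accept
'c' @ 7: {1,2,3,4,5,6,8,9,10,11}  ✓accept
after full input: {1,2,3,4,5,6,8,9,10,11}  (accept=1 in)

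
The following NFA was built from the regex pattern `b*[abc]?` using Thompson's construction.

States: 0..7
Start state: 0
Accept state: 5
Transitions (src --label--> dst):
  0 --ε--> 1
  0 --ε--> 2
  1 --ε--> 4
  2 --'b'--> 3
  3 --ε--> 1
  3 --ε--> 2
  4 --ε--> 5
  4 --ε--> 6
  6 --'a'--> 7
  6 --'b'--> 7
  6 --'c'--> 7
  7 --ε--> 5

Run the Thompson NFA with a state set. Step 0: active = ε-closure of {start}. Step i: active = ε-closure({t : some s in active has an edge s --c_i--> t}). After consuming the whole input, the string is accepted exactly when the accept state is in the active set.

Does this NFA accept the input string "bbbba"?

Answer: ACCEPT

Steps:
S₀ = ε-closure({0}) = {0,1,2,4,5,6}
'b' @ 1: {1,2,3,4,5,6,7}  ✓accept
'b' @ 2: {1,2,3,4,5,6,7}  ✓accept
'b' @ 3: {1,2,3,4,5,6,7}  ✓accept
'b' @ 4: {1,2,3,4,5,6,7}  ✓accept
'a' @ 5: {5,7}  ✓accept
after full input: {5,7}  (accept=5 in)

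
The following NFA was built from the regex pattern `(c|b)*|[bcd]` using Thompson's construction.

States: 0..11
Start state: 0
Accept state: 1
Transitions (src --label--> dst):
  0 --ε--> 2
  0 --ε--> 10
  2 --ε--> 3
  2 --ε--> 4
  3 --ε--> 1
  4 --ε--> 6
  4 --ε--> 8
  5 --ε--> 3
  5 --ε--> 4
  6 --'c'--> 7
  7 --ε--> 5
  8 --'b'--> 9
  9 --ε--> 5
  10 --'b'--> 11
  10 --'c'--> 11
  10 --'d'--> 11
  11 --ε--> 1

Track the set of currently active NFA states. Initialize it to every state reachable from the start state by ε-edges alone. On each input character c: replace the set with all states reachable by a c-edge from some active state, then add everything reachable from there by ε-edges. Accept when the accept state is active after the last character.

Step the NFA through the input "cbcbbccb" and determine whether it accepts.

Answer: ACCEPT

Derivation:
initial (ε-close {0}): {0,1,2,3,4,6,8,10}
'c' @ 1: {1,3,4,5,6,7,8,11}  ✓accept
'b' @ 2: {1,3,4,5,6,8,9}  ✓accept
'c' @ 3: {1,3,4,5,6,7,8}  ✓accept
'b' @ 4: {1,3,4,5,6,8,9}  ✓accept
'b' @ 5: {1,3,4,5,6,8,9}  ✓accept
'c' @ 6: {1,3,4,5,6,7,8}  ✓accept
'c' @ 7: {1,3,4,5,6,7,8}  ✓accept
'b' @ 8: {1,3,4,5,6,8,9}  ✓accept
end set {1,3,4,5,6,8,9} — state 1 in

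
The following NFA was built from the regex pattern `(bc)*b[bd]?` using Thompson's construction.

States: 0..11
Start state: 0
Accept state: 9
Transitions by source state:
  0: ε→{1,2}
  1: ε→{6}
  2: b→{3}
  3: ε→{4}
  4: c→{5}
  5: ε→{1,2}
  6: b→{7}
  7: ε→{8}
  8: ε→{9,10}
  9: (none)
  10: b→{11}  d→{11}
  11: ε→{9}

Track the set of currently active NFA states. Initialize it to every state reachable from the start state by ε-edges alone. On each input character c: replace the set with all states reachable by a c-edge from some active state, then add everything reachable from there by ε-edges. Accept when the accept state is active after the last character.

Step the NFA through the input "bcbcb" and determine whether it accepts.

Answer: ACCEPT

Trace:
initial (ε-close {0}): {0,1,2,6}
'b' @ 1: {3,4,7,8,9,10}  (accept∈set)
'c' @ 2: {1,2,5,6}
'b' @ 3: {3,4,7,8,9,10}  (accept∈set)
'c' @ 4: {1,2,5,6}
'b' @ 5: {3,4,7,8,9,10}  (accept∈set)
end set {3,4,7,8,9,10} — state 9 in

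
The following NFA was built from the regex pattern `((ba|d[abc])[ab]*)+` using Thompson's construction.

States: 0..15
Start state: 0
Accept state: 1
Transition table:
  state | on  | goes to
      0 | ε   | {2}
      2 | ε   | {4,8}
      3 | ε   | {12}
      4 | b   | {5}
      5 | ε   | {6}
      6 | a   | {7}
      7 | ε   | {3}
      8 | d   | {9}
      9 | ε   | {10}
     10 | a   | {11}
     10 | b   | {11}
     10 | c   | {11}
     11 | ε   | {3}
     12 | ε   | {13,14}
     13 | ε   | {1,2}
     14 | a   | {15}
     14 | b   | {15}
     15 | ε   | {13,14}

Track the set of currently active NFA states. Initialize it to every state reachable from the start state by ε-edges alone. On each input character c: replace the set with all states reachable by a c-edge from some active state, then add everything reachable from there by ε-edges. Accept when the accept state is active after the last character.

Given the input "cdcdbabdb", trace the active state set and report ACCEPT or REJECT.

S₀ = ε-closure({0}) = {0,2,4,8}
'c' @ 1: {}  — state set empty
rest 'dcdbabdb' ignored (set empty)
end set {} — state 1 not in

Answer: REJECT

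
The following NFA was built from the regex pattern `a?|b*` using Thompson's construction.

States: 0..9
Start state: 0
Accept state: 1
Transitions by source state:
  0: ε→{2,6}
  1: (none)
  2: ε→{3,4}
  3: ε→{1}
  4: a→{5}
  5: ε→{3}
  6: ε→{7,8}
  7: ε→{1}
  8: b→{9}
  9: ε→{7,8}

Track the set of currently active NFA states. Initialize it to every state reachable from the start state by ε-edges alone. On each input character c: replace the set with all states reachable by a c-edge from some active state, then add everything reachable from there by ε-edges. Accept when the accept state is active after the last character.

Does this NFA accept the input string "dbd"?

start: ε-closure({0}) = {0,1,2,3,4,6,7,8}
'd' @ 1: {}  — state set empty
rest 'bd' ignored (set empty)
after full input: {}  (accept=1 not in)

Answer: REJECT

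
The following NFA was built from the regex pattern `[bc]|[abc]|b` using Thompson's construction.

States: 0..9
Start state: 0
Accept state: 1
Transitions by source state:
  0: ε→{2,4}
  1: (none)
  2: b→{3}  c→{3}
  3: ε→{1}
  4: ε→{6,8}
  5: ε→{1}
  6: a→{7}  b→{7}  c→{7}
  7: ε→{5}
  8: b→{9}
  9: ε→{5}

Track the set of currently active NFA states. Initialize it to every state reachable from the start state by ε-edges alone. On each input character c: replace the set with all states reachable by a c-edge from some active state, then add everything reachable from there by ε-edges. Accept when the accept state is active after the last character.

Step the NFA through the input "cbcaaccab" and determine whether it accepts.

Answer: REJECT

Steps:
start: ε-closure({0}) = {0,2,4,6,8}
'c' @ 1: {1,3,5,7}  [accepting]
'b' @ 2: {}  — no active states
rest 'caaccab' ignored (set empty)
final: {}; accept 1 not in set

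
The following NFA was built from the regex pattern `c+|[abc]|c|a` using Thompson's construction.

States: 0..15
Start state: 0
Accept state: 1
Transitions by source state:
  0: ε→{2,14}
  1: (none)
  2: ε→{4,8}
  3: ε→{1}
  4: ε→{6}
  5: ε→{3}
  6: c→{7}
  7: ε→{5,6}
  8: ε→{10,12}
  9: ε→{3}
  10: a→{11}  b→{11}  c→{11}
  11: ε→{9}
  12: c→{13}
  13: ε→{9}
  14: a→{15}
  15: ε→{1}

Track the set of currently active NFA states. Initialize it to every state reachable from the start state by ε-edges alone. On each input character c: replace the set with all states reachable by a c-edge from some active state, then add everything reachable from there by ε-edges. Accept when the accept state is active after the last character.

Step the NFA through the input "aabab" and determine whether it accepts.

initial (ε-close {0}): {0,2,4,6,8,10,12,14}
'a' @ 1: {1,3,9,11,15}  (accept∈set)
'a' @ 2: {}  — state set empty
rest 'bab' ignored (set empty)
final: {}; accept 1 not in set

Answer: REJECT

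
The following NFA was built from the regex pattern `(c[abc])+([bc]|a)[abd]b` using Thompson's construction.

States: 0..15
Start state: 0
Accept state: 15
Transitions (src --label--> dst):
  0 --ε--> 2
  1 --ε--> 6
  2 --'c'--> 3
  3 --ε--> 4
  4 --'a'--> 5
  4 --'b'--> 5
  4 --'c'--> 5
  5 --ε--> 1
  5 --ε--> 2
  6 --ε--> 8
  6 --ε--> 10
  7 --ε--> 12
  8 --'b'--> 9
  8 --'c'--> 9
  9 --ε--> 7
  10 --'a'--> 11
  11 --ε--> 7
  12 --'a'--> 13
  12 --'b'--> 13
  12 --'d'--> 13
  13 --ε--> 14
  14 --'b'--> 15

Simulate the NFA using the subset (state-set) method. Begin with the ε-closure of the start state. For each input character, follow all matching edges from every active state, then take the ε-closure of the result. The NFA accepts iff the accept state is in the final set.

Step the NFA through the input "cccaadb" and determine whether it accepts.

initial (ε-close {0}): {0,2}
'c' @ 1: {3,4}
'c' @ 2: {1,2,5,6,8,10}
'c' @ 3: {3,4,7,9,12}
'a' @ 4: {1,2,5,6,8,10,13,14}
'a' @ 5: {7,11,12}
'd' @ 6: {13,14}
'b' @ 7: {15}  (accept∈set)
after full input: {15}  (accept=15 in)

Answer: ACCEPT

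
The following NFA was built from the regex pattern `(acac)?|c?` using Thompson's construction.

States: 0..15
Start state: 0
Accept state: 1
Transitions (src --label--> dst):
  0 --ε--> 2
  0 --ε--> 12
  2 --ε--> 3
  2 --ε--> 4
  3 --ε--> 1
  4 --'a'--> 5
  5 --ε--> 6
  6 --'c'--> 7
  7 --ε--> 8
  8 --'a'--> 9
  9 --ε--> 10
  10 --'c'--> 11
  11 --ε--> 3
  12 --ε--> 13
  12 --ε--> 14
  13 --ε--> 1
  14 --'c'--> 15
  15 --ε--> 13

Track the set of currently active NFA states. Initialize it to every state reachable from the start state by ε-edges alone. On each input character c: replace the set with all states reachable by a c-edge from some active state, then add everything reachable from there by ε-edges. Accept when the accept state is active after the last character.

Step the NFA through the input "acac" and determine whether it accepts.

Answer: ACCEPT

Derivation:
initial (ε-close {0}): {0,1,2,3,4,12,13,14}
'a' @ 1: {5,6}
'c' @ 2: {7,8}
'a' @ 3: {9,10}
'c' @ 4: {1,3,11}  [accepting]
end set {1,3,11} — state 1 in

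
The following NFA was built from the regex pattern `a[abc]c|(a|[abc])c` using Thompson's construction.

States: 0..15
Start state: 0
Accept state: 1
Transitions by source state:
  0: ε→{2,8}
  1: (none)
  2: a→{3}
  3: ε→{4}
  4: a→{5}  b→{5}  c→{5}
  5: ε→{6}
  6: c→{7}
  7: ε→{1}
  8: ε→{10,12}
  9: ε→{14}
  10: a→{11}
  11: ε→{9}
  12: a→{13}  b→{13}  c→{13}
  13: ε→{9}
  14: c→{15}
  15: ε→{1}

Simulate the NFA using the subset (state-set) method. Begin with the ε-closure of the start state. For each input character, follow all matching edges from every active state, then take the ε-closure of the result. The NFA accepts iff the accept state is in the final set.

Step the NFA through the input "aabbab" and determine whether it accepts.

Answer: REJECT

Steps:
S₀ = ε-closure({0}) = {0,2,8,10,12}
'a' @ 1: {3,4,9,11,13,14}
'a' @ 2: {5,6}
'b' @ 3: {}  — state set empty
rest 'bab' ignored (set empty)
end set {} — state 1 not in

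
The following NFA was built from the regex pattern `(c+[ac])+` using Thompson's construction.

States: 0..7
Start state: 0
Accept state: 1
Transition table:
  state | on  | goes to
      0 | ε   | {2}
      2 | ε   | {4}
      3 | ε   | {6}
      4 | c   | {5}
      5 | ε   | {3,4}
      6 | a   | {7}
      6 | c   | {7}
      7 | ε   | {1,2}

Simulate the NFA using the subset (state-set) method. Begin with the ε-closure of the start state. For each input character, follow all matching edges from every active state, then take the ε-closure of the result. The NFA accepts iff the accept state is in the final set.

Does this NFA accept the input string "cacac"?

S₀ = ε-closure({0}) = {0,2,4}
'c' @ 1: {3,4,5,6}
'a' @ 2: {1,2,4,7}  (accept∈set)
'c' @ 3: {3,4,5,6}
'a' @ 4: {1,2,4,7}  (accept∈set)
'c' @ 5: {3,4,5,6}
after full input: {3,4,5,6}  (accept=1 not in)

Answer: REJECT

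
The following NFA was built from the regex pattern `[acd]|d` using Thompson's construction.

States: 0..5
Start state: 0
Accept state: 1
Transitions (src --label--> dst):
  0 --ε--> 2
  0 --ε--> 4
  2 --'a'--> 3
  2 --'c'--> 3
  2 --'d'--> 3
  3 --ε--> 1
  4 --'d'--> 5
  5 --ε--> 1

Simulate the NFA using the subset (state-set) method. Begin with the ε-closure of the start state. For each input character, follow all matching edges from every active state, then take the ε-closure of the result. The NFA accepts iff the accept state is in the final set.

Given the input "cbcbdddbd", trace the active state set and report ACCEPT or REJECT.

S₀ = ε-closure({0}) = {0,2,4}
'c' @ 1: {1,3}  ✓accept
'b' @ 2: {}  — state set empty
rest 'cbdddbd' ignored (set empty)
final: {}; accept 1 not in set

Answer: REJECT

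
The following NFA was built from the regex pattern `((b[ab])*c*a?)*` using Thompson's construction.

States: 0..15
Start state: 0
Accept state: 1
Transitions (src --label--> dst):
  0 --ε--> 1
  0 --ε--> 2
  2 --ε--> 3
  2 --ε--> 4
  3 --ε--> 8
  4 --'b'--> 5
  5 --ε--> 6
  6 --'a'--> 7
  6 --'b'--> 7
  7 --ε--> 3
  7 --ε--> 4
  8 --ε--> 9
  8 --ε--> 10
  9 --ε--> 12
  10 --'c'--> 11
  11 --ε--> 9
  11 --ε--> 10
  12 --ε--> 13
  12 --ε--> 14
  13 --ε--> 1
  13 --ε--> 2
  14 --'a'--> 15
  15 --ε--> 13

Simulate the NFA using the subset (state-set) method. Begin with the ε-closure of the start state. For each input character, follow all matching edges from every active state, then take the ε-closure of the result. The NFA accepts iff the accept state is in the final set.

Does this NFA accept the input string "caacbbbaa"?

Answer: ACCEPT

Derivation:
initial (ε-close {0}): {0,1,2,3,4,8,9,10,12,13,14}
'c' @ 1: {1,2,3,4,8,9,10,11,12,13,14}  ✓accept
'a' @ 2: {1,2,3,4,8,9,10,12,13,14,15}  ✓accept
'a' @ 3: {1,2,3,4,8,9,10,12,13,14,15}  ✓accept
'c' @ 4: {1,2,3,4,8,9,10,11,12,13,14}  ✓accept
'b' @ 5: {5,6}
'b' @ 6: {1,2,3,4,7,8,9,10,12,13,14}  ✓accept
'b' @ 7: {5,6}
'a' @ 8: {1,2,3,4,7,8,9,10,12,13,14}  ✓accept
'a' @ 9: {1,2,3,4,8,9,10,12,13,14,15}  ✓accept
final: {1,2,3,4,8,9,10,12,13,14,15}; accept 1 in set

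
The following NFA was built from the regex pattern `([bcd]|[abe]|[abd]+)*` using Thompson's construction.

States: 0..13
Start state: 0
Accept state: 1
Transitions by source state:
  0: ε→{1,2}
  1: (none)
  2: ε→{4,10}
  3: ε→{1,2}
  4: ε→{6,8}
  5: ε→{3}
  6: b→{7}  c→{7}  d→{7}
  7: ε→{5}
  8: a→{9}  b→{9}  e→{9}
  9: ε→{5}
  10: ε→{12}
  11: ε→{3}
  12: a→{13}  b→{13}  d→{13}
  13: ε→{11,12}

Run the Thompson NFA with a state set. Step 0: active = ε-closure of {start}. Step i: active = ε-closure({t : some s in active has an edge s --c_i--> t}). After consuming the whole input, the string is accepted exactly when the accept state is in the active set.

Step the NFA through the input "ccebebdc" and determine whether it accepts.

Answer: ACCEPT

Derivation:
start: ε-closure({0}) = {0,1,2,4,6,8,10,12}
'c' @ 1: {1,2,3,4,5,6,7,8,10,12}  (accept∈set)
'c' @ 2: {1,2,3,4,5,6,7,8,10,12}  (accept∈set)
'e' @ 3: {1,2,3,4,5,6,8,9,10,12}  (accept∈set)
'b' @ 4: {1,2,3,4,5,6,7,8,9,10,11,12,13}  (accept∈set)
'e' @ 5: {1,2,3,4,5,6,8,9,10,12}  (accept∈set)
'b' @ 6: {1,2,3,4,5,6,7,8,9,10,11,12,13}  (accept∈set)
'd' @ 7: {1,2,3,4,5,6,7,8,10,11,12,13}  (accept∈set)
'c' @ 8: {1,2,3,4,5,6,7,8,10,12}  (accept∈set)
after full input: {1,2,3,4,5,6,7,8,10,12}  (accept=1 in)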